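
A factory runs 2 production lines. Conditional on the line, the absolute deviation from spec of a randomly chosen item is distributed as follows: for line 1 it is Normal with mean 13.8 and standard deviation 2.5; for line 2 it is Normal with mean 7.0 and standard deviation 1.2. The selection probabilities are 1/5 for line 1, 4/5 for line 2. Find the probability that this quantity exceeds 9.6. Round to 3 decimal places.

0.203

Conditional on each line, P(X > 9.6): 1: 0.953521; 2: 0.0151301.
By total probability, P(X > 9.6) = 0.2·0.953521 + 0.8·0.0151301 = 0.202808.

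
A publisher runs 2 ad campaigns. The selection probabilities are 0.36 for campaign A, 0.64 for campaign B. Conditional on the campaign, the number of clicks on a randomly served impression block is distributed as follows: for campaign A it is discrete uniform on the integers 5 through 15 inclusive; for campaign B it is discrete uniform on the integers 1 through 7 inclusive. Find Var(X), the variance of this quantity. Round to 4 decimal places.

14.4544

Per component, A: μ=10, E[X²]=110; B: μ=4, E[X²]=20.
E[X] = 0.36·10 + 0.64·4 = 6.16.
E[X²] = 0.36·110 + 0.64·20 = 52.4.
Var(X) = E[X²] − (E[X])² = 52.4 − 37.9456 = 14.4544.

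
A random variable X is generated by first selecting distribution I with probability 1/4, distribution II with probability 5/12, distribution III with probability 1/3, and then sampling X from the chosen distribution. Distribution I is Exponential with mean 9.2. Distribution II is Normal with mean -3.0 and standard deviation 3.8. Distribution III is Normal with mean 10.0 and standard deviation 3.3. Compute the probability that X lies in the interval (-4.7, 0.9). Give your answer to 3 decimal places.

0.241

Conditional on each component, P(-4.7 < X < 0.9): I: 0.0931934; II: 0.520324; III: 0.00290738.
By total probability, P(-4.7 < X < 0.9) = 0.25·0.0931934 + 0.416667·0.520324 + 0.333333·0.00290738 = 0.241069.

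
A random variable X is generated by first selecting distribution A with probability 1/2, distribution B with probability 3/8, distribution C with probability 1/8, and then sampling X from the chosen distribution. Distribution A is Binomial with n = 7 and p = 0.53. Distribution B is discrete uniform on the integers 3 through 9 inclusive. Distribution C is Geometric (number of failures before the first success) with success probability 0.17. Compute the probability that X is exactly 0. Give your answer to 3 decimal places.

Conditional on each component, P(X = 0): A: 0.00506623; B: 0; C: 0.17.
By total probability, P(X = 0) = 0.5·0.00506623 + 0.375·0 + 0.125·0.17 = 0.0237831.

0.024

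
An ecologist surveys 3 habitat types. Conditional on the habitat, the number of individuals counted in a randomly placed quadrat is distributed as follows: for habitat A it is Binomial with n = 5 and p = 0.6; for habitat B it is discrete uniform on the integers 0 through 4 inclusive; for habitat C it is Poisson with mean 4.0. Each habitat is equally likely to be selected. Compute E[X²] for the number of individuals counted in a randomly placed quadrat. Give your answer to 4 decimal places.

For each component E[X²] = Var + (mean)², giving A: 10.2; B: 6; C: 20.
Overall E[X²] = 0.333333·10.2 + 0.333333·6 + 0.333333·20 = 12.0667.

12.0667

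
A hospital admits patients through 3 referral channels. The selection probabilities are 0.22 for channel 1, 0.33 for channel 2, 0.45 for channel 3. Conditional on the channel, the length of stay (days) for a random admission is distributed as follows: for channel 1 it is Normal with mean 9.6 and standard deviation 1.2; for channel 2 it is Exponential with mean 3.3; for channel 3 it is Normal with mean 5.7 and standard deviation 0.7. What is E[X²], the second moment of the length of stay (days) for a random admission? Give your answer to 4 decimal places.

For each component E[X²] = Var + (mean)², giving 1: 93.6; 2: 21.78; 3: 32.98.
Overall E[X²] = 0.22·93.6 + 0.33·21.78 + 0.45·32.98 = 42.6204.

42.6204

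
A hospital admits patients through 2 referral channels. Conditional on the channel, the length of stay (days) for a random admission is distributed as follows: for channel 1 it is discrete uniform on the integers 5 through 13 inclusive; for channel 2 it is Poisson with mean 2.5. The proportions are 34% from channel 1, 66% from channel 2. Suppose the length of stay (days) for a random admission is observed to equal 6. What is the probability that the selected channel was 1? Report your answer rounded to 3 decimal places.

Likelihoods P(X=6 | ·): 1: 0.111111; 2: 0.0278337.
Posterior ∝ prior × likelihood. Numerator for 1: 0.34·0.111111 = 0.0377778.
Normalizing constant: 0.34·0.111111 + 0.66·0.0278337 = 0.056148.
P(1 | observation) = 0.0377778 / 0.056148 = 0.672825.

0.673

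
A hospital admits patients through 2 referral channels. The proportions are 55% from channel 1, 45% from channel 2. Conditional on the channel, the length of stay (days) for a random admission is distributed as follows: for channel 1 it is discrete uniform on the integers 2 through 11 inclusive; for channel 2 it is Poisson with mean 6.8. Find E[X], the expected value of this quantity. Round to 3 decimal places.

Component means — 1: 6.5; 2: 6.8.
E[X] = 0.55·6.5 + 0.45·6.8 = 6.635.

6.635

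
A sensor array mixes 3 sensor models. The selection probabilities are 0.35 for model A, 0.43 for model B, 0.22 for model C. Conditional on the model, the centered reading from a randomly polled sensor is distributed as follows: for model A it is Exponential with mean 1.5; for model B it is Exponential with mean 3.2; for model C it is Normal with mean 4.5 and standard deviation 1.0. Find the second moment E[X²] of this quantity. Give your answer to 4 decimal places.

15.0564

For each component E[X²] = Var + (mean)², giving A: 4.5; B: 20.48; C: 21.25.
Overall E[X²] = 0.35·4.5 + 0.43·20.48 + 0.22·21.25 = 15.0564.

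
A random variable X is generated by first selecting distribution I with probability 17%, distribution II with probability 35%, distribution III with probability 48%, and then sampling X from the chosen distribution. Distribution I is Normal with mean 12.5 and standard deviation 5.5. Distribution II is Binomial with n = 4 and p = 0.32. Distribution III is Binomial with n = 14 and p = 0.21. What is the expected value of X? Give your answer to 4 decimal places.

3.9842

Component means — I: 12.5; II: 1.28; III: 2.94.
E[X] = 0.17·12.5 + 0.35·1.28 + 0.48·2.94 = 3.9842.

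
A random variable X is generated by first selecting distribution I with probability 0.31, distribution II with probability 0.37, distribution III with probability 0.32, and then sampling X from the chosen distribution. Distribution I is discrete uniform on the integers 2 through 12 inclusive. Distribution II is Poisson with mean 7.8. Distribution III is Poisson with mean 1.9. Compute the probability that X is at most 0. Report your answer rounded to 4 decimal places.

0.0480

Conditional on each component, P(X ≤ 0): I: 0; II: 0.000409735; III: 0.149569.
By total probability, P(X ≤ 0) = 0.31·0 + 0.37·0.000409735 + 0.32·0.149569 = 0.0480136.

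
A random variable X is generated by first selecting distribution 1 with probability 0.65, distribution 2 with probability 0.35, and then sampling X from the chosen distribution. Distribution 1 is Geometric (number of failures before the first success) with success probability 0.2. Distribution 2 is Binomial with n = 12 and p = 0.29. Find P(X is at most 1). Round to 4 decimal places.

Conditional on each component, P(X ≤ 1): 1: 0.36; 2: 0.0968402.
By total probability, P(X ≤ 1) = 0.65·0.36 + 0.35·0.0968402 = 0.267894.

0.2679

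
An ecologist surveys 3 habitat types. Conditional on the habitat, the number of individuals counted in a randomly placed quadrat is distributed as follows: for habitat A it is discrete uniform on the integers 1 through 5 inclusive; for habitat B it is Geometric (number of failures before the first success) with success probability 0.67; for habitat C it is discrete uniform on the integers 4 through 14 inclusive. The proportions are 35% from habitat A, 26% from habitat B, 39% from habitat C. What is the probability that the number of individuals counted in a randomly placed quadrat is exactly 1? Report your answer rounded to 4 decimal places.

0.1275

Conditional on each habitat, P(X = 1): A: 0.2; B: 0.2211; C: 0.
By total probability, P(X = 1) = 0.35·0.2 + 0.26·0.2211 + 0.39·0 = 0.127486.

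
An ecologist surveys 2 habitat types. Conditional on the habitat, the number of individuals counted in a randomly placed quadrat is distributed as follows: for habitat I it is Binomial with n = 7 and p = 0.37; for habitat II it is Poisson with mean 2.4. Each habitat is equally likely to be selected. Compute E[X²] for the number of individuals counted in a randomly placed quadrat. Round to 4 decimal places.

8.2499

For each component E[X²] = Var + (mean)², giving I: 8.3398; II: 8.16.
Overall E[X²] = 0.5·8.3398 + 0.5·8.16 = 8.2499.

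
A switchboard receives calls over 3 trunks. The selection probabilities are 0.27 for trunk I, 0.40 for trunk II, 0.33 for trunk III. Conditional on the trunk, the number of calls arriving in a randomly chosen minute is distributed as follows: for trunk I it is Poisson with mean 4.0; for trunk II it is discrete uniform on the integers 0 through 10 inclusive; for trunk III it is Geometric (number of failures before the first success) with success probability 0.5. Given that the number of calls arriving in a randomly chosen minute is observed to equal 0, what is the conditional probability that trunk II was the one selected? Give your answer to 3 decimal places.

0.176

Likelihoods P(X=0 | ·): I: 0.0183156; II: 0.0909091; III: 0.5.
Posterior ∝ prior × likelihood. Numerator for II: 0.4·0.0909091 = 0.0363636.
Normalizing constant: 0.27·0.0183156 + 0.4·0.0909091 + 0.33·0.5 = 0.206309.
P(II | observation) = 0.0363636 / 0.206309 = 0.176258.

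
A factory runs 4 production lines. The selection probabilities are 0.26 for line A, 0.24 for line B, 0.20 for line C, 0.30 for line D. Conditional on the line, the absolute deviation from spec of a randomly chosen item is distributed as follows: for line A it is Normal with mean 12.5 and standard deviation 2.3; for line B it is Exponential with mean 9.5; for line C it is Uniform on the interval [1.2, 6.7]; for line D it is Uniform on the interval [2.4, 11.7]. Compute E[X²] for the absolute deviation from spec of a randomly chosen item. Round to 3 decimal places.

106.018

For each component E[X²] = Var + (mean)², giving A: 161.54; B: 180.5; C: 18.1233; D: 56.91.
Overall E[X²] = 0.26·161.54 + 0.24·180.5 + 0.2·18.1233 + 0.3·56.91 = 106.018.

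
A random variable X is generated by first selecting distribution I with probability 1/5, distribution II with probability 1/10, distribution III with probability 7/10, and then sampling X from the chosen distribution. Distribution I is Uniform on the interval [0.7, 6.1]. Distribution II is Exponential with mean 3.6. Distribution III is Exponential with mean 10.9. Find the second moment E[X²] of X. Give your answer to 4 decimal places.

For each component E[X²] = Var + (mean)², giving I: 13.99; II: 25.92; III: 237.62.
Overall E[X²] = 0.2·13.99 + 0.1·25.92 + 0.7·237.62 = 171.724.

171.7240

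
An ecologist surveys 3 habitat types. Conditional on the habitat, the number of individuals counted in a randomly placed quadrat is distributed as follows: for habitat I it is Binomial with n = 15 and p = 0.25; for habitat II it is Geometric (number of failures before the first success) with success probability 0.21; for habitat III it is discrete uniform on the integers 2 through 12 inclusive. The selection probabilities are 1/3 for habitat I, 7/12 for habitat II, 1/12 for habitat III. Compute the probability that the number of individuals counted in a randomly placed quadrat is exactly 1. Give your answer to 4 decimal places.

Conditional on each habitat, P(X = 1): I: 0.0668173; II: 0.1659; III: 0.
By total probability, P(X = 1) = 0.333333·0.0668173 + 0.583333·0.1659 + 0.0833333·0 = 0.119047.

0.1190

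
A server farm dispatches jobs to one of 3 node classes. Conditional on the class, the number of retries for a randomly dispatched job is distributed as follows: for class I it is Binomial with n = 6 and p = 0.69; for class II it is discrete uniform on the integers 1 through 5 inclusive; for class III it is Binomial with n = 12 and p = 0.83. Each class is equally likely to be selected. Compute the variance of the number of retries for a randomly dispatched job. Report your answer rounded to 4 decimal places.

10.9493

Per component, I: μ=4.14, E[X²]=18.423; II: μ=3, E[X²]=11; III: μ=9.96, E[X²]=100.895.
E[X] = 0.333333·4.14 + 0.333333·3 + 0.333333·9.96 = 5.7.
E[X²] = 0.333333·18.423 + 0.333333·11 + 0.333333·100.895 = 43.4393.
Var(X) = E[X²] − (E[X])² = 43.4393 − 32.49 = 10.9493.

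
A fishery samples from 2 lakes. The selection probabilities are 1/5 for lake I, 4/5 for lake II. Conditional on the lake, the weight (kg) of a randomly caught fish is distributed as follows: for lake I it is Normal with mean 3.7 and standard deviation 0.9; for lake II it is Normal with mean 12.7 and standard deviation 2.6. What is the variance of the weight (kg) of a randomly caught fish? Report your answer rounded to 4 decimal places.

18.5300

Per component, I: μ=3.7, E[X²]=14.5; II: μ=12.7, E[X²]=168.05.
E[X] = 0.2·3.7 + 0.8·12.7 = 10.9.
E[X²] = 0.2·14.5 + 0.8·168.05 = 137.34.
Var(X) = E[X²] − (E[X])² = 137.34 − 118.81 = 18.53.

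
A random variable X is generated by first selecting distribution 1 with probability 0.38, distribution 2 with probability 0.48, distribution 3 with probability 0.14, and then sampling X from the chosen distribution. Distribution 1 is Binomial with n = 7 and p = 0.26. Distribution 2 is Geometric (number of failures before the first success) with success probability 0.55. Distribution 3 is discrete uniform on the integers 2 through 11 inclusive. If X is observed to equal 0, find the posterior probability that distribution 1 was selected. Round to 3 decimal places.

0.149

Likelihoods P(X=0 | ·): 1: 0.121513; 2: 0.55; 3: 0.
Posterior ∝ prior × likelihood. Numerator for 1: 0.38·0.121513 = 0.0461749.
Normalizing constant: 0.38·0.121513 + 0.48·0.55 + 0.14·0 = 0.310175.
P(1 | observation) = 0.0461749 / 0.310175 = 0.148867.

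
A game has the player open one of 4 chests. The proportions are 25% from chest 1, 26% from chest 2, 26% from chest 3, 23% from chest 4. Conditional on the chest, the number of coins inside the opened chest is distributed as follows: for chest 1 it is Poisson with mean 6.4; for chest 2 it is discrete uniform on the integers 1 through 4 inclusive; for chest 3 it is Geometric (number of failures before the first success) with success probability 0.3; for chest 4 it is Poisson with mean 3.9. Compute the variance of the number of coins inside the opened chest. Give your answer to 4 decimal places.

7.5331

Per component, 1: μ=6.4, E[X²]=47.36; 2: μ=2.5, E[X²]=7.5; 3: μ=2.33333, E[X²]=13.2222; 4: μ=3.9, E[X²]=19.11.
E[X] = 0.25·6.4 + 0.26·2.5 + 0.26·2.33333 + 0.23·3.9 = 3.75367.
E[X²] = 0.25·47.36 + 0.26·7.5 + 0.26·13.2222 + 0.23·19.11 = 21.6231.
Var(X) = E[X²] − (E[X])² = 21.6231 − 14.09 = 7.53306.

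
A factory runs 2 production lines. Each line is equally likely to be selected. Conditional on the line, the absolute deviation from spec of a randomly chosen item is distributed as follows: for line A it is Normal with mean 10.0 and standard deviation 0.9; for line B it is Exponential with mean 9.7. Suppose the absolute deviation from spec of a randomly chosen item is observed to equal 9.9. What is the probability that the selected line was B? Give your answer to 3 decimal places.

Likelihoods f(9.9 | ·): A: 0.440541; B: 0.0371517.
Posterior ∝ prior × likelihood. Numerator for B: 0.5·0.0371517 = 0.0185759.
Normalizing constant: 0.5·0.440541 + 0.5·0.0371517 = 0.238847.
P(B | observation) = 0.0185759 / 0.238847 = 0.0777732.

0.078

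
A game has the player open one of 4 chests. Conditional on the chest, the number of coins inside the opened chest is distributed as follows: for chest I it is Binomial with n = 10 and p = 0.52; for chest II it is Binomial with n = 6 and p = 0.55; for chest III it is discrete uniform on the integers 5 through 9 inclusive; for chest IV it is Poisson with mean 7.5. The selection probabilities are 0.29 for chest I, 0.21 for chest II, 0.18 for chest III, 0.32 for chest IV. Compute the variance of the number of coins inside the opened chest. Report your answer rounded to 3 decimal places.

6.393

Per component, I: μ=5.2, E[X²]=29.536; II: μ=3.3, E[X²]=12.375; III: μ=7, E[X²]=51; IV: μ=7.5, E[X²]=63.75.
E[X] = 0.29·5.2 + 0.21·3.3 + 0.18·7 + 0.32·7.5 = 5.861.
E[X²] = 0.29·29.536 + 0.21·12.375 + 0.18·51 + 0.32·63.75 = 40.7442.
Var(X) = E[X²] − (E[X])² = 40.7442 − 34.3513 = 6.39287.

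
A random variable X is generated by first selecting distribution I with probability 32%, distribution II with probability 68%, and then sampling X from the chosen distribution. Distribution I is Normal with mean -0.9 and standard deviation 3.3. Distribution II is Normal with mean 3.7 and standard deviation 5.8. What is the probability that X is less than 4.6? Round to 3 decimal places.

Conditional on each component, P(X < 4.6): I: 0.95221; II: 0.561657.
By total probability, P(X < 4.6) = 0.32·0.95221 + 0.68·0.561657 = 0.686634.

0.687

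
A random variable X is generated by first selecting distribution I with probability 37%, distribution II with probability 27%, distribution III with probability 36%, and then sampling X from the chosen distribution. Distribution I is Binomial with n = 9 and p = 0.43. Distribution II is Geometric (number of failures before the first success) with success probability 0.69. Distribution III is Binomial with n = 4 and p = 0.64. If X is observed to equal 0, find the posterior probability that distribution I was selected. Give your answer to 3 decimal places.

0.012

Likelihoods P(X=0 | ·): I: 0.00635146; II: 0.69; III: 0.0167962.
Posterior ∝ prior × likelihood. Numerator for I: 0.37·0.00635146 = 0.00235004.
Normalizing constant: 0.37·0.00635146 + 0.27·0.69 + 0.36·0.0167962 = 0.194697.
P(I | observation) = 0.00235004 / 0.194697 = 0.0120703.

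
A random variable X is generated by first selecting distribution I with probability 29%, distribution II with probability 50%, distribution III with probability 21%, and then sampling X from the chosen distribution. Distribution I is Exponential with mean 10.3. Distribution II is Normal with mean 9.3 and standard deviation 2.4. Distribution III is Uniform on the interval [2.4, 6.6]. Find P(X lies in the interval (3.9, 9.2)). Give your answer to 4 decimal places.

0.4505

Conditional on each component, P(3.9 < X < 9.2): I: 0.275449; II: 0.471158; III: 0.642857.
By total probability, P(3.9 < X < 9.2) = 0.29·0.275449 + 0.5·0.471158 + 0.21·0.642857 = 0.450459.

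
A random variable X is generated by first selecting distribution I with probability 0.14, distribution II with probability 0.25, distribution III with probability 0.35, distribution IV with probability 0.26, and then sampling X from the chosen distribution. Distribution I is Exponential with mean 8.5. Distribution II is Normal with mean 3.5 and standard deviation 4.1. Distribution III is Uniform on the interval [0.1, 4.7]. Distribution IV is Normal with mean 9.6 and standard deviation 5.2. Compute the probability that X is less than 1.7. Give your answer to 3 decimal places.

0.246

Conditional on each component, P(X < 1.7): I: 0.181269; II: 0.330322; III: 0.347826; IV: 0.0643522.
By total probability, P(X < 1.7) = 0.14·0.181269 + 0.25·0.330322 + 0.35·0.347826 + 0.26·0.0643522 = 0.246429.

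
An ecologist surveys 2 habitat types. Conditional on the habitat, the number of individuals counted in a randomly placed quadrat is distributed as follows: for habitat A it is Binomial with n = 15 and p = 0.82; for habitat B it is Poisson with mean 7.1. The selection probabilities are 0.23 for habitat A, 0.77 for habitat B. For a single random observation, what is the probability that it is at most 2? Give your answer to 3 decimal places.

Conditional on each habitat, P(X ≤ 2): A: 1.51692e-08; B: 0.0274801.
By total probability, P(X ≤ 2) = 0.23·1.51692e-08 + 0.77·0.0274801 = 0.0211597.

0.021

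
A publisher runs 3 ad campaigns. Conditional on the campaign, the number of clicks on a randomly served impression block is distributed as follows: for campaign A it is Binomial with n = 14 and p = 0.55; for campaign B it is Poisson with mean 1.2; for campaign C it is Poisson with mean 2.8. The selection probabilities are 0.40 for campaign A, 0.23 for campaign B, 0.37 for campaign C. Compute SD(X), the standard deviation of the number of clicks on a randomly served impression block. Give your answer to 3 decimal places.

Per component, A: μ=7.7, E[X²]=62.755; B: μ=1.2, E[X²]=2.64; C: μ=2.8, E[X²]=10.64.
E[X] = 0.4·7.7 + 0.23·1.2 + 0.37·2.8 = 4.392.
E[X²] = 0.4·62.755 + 0.23·2.64 + 0.37·10.64 = 29.646.
Var(X) = E[X²] − (E[X])² = 29.646 − 19.2897 = 10.3563.
SD(X) = √10.3563 = 3.21813.

3.218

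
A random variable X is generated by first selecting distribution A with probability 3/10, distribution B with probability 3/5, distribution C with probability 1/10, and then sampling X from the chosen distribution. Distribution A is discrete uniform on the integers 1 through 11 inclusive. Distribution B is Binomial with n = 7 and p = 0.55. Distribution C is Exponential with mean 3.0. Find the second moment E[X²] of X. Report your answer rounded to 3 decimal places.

For each component E[X²] = Var + (mean)², giving A: 46; B: 16.555; C: 18.
Overall E[X²] = 0.3·46 + 0.6·16.555 + 0.1·18 = 25.533.

25.533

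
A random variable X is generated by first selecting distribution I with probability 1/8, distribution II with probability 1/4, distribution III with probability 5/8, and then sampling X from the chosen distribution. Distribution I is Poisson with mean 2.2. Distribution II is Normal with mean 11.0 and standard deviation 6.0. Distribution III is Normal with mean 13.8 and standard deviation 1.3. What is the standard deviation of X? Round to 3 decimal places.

Per component, I: μ=2.2, E[X²]=7.04; II: μ=11, E[X²]=157; III: μ=13.8, E[X²]=192.13.
E[X] = 0.125·2.2 + 0.25·11 + 0.625·13.8 = 11.65.
E[X²] = 0.125·7.04 + 0.25·157 + 0.625·192.13 = 160.211.
Var(X) = E[X²] − (E[X])² = 160.211 − 135.722 = 24.4888.
SD(X) = √24.4888 = 4.94861.

4.949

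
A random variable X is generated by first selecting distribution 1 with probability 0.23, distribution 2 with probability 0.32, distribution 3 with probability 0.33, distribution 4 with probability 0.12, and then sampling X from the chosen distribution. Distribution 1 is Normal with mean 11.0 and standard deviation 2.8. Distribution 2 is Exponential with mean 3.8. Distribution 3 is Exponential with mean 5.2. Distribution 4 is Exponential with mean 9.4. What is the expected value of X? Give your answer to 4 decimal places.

Component means — 1: 11; 2: 3.8; 3: 5.2; 4: 9.4.
E[X] = 0.23·11 + 0.32·3.8 + 0.33·5.2 + 0.12·9.4 = 6.59.

6.5900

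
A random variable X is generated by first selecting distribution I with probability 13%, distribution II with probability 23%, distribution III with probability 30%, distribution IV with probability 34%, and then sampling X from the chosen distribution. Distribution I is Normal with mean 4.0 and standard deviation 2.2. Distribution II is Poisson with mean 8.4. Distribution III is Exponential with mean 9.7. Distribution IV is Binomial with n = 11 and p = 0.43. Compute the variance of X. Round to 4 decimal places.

Per component, I: μ=4, E[X²]=20.84; II: μ=8.4, E[X²]=78.96; III: μ=9.7, E[X²]=188.18; IV: μ=4.73, E[X²]=25.069.
E[X] = 0.13·4 + 0.23·8.4 + 0.3·9.7 + 0.34·4.73 = 6.9702.
E[X²] = 0.13·20.84 + 0.23·78.96 + 0.3·188.18 + 0.34·25.069 = 85.8475.
Var(X) = E[X²] − (E[X])² = 85.8475 − 48.5837 = 37.2638.

37.2638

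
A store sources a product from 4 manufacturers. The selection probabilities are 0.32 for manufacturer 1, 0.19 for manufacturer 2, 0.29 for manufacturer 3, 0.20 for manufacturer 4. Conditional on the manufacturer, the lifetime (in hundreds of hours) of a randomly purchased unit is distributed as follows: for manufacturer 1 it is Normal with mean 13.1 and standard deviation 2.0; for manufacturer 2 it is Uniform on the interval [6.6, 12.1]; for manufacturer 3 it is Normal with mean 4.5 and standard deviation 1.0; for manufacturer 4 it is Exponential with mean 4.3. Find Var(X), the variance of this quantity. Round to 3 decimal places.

Per component, 1: μ=13.1, E[X²]=175.61; 2: μ=9.35, E[X²]=89.9433; 3: μ=4.5, E[X²]=21.25; 4: μ=4.3, E[X²]=36.98.
E[X] = 0.32·13.1 + 0.19·9.35 + 0.29·4.5 + 0.2·4.3 = 8.1335.
E[X²] = 0.32·175.61 + 0.19·89.9433 + 0.29·21.25 + 0.2·36.98 = 86.8429.
Var(X) = E[X²] − (E[X])² = 86.8429 − 66.1538 = 20.6891.

20.689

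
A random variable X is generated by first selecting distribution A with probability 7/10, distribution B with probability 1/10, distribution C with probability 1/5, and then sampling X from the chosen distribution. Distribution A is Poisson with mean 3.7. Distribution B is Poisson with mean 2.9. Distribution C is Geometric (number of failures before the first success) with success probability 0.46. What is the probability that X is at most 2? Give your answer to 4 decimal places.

Conditional on each component, P(X ≤ 2): A: 0.285433; B: 0.445963; C: 0.842536.
By total probability, P(X ≤ 2) = 0.7·0.285433 + 0.1·0.445963 + 0.2·0.842536 = 0.412907.

0.4129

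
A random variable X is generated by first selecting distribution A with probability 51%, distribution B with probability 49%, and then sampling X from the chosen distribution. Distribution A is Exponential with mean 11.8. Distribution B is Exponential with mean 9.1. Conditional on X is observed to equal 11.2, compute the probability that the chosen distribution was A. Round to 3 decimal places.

0.515

Likelihoods f(11.2 | ·): A: 0.0328024; B: 0.0320954.
Posterior ∝ prior × likelihood. Numerator for A: 0.51·0.0328024 = 0.0167292.
Normalizing constant: 0.51·0.0328024 + 0.49·0.0320954 = 0.032456.
P(A | observation) = 0.0167292 / 0.032456 = 0.515444.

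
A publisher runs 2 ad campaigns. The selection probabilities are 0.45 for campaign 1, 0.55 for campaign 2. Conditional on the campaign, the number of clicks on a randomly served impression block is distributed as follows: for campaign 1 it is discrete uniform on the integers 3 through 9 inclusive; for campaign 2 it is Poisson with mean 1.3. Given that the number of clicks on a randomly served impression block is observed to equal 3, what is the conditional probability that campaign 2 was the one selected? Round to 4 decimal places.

0.4606

Likelihoods P(X=3 | ·): 1: 0.142857; 2: 0.0997921.
Posterior ∝ prior × likelihood. Numerator for 2: 0.55·0.0997921 = 0.0548856.
Normalizing constant: 0.45·0.142857 + 0.55·0.0997921 = 0.119171.
P(2 | observation) = 0.0548856 / 0.119171 = 0.460561.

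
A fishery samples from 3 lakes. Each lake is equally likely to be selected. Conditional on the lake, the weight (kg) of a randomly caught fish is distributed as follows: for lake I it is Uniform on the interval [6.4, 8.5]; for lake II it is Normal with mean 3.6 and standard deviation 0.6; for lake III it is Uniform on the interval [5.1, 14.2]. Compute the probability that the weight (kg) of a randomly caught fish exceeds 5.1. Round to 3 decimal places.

0.669

Conditional on each lake, P(X > 5.1): I: 1; II: 0.00620967; III: 1.
By total probability, P(X > 5.1) = 0.333333·1 + 0.333333·0.00620967 + 0.333333·1 = 0.668737.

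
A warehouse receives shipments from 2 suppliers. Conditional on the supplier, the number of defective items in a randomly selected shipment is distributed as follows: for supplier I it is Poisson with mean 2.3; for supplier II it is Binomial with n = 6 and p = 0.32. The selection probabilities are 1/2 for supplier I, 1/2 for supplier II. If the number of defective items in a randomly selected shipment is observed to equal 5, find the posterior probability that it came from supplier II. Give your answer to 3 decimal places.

Likelihoods P(X=5 | ·): I: 0.053775; II: 0.0136902.
Posterior ∝ prior × likelihood. Numerator for II: 0.5·0.0136902 = 0.0068451.
Normalizing constant: 0.5·0.053775 + 0.5·0.0136902 = 0.0337326.
P(II | observation) = 0.0068451 / 0.0337326 = 0.202922.

0.203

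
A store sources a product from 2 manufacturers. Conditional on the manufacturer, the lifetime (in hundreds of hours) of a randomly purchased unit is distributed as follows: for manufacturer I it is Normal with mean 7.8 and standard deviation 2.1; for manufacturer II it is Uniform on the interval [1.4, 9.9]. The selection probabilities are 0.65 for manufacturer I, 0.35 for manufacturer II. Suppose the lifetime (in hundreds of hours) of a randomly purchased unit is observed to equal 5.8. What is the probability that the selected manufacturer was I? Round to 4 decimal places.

Likelihoods f(5.8 | ·): I: 0.120707; II: 0.117647.
Posterior ∝ prior × likelihood. Numerator for I: 0.65·0.120707 = 0.0784594.
Normalizing constant: 0.65·0.120707 + 0.35·0.117647 = 0.119636.
P(I | observation) = 0.0784594 / 0.119636 = 0.655818.

0.6558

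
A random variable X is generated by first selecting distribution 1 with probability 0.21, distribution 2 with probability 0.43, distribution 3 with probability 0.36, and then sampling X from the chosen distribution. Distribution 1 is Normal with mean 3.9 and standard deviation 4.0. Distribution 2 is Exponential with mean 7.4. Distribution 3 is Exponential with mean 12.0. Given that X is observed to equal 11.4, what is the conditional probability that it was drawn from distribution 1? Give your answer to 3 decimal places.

Likelihoods f(11.4 | ·): 1: 0.0171966; 2: 0.0289548; 3: 0.0322284.
Posterior ∝ prior × likelihood. Numerator for 1: 0.21·0.0171966 = 0.00361128.
Normalizing constant: 0.21·0.0171966 + 0.43·0.0289548 + 0.36·0.0322284 = 0.0276641.
P(1 | observation) = 0.00361128 / 0.0276641 = 0.13054.

0.131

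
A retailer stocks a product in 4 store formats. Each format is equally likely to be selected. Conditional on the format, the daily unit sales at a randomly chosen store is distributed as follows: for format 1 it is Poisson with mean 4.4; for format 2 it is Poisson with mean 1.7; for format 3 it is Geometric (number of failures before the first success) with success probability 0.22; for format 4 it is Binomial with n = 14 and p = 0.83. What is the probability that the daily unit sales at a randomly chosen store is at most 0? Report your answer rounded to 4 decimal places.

0.1037

Conditional on each format, P(X ≤ 0): 1: 0.0122773; 2: 0.182684; 3: 0.22; 4: 1.68378e-11.
By total probability, P(X ≤ 0) = 0.25·0.0122773 + 0.25·0.182684 + 0.25·0.22 + 0.25·1.68378e-11 = 0.10374.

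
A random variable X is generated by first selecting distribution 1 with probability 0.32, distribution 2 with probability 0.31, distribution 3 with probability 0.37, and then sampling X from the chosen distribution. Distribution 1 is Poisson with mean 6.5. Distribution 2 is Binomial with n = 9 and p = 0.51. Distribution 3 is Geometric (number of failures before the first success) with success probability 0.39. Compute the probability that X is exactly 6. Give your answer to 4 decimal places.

0.1117

Conditional on each component, P(X = 6): 1: 0.157483; 2: 0.173896; 3: 0.0200929.
By total probability, P(X = 6) = 0.32·0.157483 + 0.31·0.173896 + 0.37·0.0200929 = 0.111737.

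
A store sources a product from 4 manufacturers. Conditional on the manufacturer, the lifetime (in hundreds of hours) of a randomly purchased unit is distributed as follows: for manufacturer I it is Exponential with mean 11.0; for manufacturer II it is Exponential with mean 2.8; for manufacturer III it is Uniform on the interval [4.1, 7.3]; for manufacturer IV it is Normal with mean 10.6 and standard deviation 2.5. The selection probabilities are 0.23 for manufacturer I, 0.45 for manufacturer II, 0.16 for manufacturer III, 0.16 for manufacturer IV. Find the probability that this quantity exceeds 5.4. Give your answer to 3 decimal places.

0.458

Conditional on each manufacturer, P(X > 5.4): I: 0.61207; II: 0.145356; III: 0.59375; IV: 0.981237.
By total probability, P(X > 5.4) = 0.23·0.61207 + 0.45·0.145356 + 0.16·0.59375 + 0.16·0.981237 = 0.458184.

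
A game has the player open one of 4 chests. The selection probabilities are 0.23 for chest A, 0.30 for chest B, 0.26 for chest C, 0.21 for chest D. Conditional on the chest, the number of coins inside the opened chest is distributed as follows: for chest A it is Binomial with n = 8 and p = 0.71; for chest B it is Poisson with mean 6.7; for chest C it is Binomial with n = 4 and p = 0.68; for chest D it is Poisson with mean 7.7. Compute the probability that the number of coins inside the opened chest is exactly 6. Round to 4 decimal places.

Conditional on each chest, P(X = 6): A: 0.301651; B: 0.154648; C: 0; D: 0.131082.
By total probability, P(X = 6) = 0.23·0.301651 + 0.3·0.154648 + 0.26·0 + 0.21·0.131082 = 0.143301.

0.1433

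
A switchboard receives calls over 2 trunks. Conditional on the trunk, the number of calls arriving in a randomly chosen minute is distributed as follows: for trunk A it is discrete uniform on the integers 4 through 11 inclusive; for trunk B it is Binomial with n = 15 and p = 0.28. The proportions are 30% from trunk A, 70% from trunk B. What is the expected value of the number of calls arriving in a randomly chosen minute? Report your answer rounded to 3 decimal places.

Component means — A: 7.5; B: 4.2.
E[X] = 0.3·7.5 + 0.7·4.2 = 5.19.

5.190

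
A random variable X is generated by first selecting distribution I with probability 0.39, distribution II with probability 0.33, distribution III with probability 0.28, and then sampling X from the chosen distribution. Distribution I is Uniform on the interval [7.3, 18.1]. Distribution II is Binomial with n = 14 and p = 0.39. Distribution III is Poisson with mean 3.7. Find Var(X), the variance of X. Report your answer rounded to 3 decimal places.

21.803

Per component, I: μ=12.7, E[X²]=171.01; II: μ=5.46, E[X²]=33.1422; III: μ=3.7, E[X²]=17.39.
E[X] = 0.39·12.7 + 0.33·5.46 + 0.28·3.7 = 7.7908.
E[X²] = 0.39·171.01 + 0.33·33.1422 + 0.28·17.39 = 82.5.
Var(X) = E[X²] − (E[X])² = 82.5 − 60.6966 = 21.8035.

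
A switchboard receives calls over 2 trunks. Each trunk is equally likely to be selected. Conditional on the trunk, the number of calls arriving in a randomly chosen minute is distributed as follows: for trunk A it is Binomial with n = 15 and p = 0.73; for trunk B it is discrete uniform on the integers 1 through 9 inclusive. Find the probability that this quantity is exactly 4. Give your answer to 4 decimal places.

0.0557

Conditional on each trunk, P(X = 4): A: 0.000215489; B: 0.111111.
By total probability, P(X = 4) = 0.5·0.000215489 + 0.5·0.111111 = 0.0556633.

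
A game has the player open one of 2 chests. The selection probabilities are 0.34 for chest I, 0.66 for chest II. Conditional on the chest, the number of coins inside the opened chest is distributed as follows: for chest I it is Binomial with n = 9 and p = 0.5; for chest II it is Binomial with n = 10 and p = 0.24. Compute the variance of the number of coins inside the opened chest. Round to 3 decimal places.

2.958

Per component, I: μ=4.5, E[X²]=22.5; II: μ=2.4, E[X²]=7.584.
E[X] = 0.34·4.5 + 0.66·2.4 = 3.114.
E[X²] = 0.34·22.5 + 0.66·7.584 = 12.6554.
Var(X) = E[X²] − (E[X])² = 12.6554 − 9.697 = 2.95844.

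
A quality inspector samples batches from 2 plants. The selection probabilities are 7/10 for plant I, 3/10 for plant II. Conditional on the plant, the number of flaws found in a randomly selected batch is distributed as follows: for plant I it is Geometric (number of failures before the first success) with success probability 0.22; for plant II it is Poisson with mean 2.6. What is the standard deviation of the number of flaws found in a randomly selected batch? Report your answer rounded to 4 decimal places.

Per component, I: μ=3.54545, E[X²]=28.686; II: μ=2.6, E[X²]=9.36.
E[X] = 0.7·3.54545 + 0.3·2.6 = 3.26182.
E[X²] = 0.7·28.686 + 0.3·9.36 = 22.8882.
Var(X) = E[X²] − (E[X])² = 22.8882 − 10.6395 = 12.2487.
SD(X) = √12.2487 = 3.49982.

3.4998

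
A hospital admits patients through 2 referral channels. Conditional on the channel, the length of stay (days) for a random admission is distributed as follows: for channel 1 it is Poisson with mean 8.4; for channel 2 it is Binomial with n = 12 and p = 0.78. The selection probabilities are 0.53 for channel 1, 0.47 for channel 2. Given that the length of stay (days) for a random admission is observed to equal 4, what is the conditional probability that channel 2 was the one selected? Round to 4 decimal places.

0.0188

Likelihoods P(X=4 | ·): 1: 0.0466479; 2: 0.00100546.
Posterior ∝ prior × likelihood. Numerator for 2: 0.47·0.00100546 = 0.000472566.
Normalizing constant: 0.53·0.0466479 + 0.47·0.00100546 = 0.025196.
P(2 | observation) = 0.000472566 / 0.025196 = 0.0187556.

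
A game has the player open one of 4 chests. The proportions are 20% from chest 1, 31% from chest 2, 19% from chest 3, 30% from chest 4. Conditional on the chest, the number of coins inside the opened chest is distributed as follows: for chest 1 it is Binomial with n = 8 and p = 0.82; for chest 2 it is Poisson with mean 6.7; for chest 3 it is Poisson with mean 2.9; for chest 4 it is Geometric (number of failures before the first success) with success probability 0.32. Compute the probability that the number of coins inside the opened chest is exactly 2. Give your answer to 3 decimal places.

Conditional on each chest, P(X = 2): 1: 0.000640355; 2: 0.0276278; 3: 0.231373; 4: 0.147968.
By total probability, P(X = 2) = 0.2·0.000640355 + 0.31·0.0276278 + 0.19·0.231373 + 0.3·0.147968 = 0.0970439.

0.097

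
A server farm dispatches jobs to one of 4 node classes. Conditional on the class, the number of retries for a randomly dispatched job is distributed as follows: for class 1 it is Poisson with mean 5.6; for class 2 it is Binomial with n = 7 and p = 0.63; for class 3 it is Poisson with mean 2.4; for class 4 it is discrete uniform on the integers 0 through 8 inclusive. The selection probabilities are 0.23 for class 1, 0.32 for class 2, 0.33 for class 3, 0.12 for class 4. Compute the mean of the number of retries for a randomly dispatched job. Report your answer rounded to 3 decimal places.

3.971

Component means — 1: 5.6; 2: 4.41; 3: 2.4; 4: 4.
E[X] = 0.23·5.6 + 0.32·4.41 + 0.33·2.4 + 0.12·4 = 3.9712.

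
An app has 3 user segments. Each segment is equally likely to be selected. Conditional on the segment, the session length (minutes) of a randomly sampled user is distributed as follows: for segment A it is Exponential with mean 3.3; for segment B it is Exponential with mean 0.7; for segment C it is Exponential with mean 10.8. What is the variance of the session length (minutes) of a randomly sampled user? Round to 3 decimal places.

61.009

Per component, A: μ=3.3, E[X²]=21.78; B: μ=0.7, E[X²]=0.98; C: μ=10.8, E[X²]=233.28.
E[X] = 0.333333·3.3 + 0.333333·0.7 + 0.333333·10.8 = 4.93333.
E[X²] = 0.333333·21.78 + 0.333333·0.98 + 0.333333·233.28 = 85.3467.
Var(X) = E[X²] − (E[X])² = 85.3467 − 24.3378 = 61.0089.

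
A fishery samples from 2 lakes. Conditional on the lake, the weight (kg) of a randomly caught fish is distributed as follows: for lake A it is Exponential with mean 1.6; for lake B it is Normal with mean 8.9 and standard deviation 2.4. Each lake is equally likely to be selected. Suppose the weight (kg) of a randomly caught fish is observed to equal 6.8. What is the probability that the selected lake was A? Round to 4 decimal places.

Likelihoods f(6.8 | ·): A: 0.00891515; B: 0.113356.
Posterior ∝ prior × likelihood. Numerator for A: 0.5·0.00891515 = 0.00445757.
Normalizing constant: 0.5·0.00891515 + 0.5·0.113356 = 0.0611357.
P(A | observation) = 0.00445757 / 0.0611357 = 0.0729128.

0.0729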